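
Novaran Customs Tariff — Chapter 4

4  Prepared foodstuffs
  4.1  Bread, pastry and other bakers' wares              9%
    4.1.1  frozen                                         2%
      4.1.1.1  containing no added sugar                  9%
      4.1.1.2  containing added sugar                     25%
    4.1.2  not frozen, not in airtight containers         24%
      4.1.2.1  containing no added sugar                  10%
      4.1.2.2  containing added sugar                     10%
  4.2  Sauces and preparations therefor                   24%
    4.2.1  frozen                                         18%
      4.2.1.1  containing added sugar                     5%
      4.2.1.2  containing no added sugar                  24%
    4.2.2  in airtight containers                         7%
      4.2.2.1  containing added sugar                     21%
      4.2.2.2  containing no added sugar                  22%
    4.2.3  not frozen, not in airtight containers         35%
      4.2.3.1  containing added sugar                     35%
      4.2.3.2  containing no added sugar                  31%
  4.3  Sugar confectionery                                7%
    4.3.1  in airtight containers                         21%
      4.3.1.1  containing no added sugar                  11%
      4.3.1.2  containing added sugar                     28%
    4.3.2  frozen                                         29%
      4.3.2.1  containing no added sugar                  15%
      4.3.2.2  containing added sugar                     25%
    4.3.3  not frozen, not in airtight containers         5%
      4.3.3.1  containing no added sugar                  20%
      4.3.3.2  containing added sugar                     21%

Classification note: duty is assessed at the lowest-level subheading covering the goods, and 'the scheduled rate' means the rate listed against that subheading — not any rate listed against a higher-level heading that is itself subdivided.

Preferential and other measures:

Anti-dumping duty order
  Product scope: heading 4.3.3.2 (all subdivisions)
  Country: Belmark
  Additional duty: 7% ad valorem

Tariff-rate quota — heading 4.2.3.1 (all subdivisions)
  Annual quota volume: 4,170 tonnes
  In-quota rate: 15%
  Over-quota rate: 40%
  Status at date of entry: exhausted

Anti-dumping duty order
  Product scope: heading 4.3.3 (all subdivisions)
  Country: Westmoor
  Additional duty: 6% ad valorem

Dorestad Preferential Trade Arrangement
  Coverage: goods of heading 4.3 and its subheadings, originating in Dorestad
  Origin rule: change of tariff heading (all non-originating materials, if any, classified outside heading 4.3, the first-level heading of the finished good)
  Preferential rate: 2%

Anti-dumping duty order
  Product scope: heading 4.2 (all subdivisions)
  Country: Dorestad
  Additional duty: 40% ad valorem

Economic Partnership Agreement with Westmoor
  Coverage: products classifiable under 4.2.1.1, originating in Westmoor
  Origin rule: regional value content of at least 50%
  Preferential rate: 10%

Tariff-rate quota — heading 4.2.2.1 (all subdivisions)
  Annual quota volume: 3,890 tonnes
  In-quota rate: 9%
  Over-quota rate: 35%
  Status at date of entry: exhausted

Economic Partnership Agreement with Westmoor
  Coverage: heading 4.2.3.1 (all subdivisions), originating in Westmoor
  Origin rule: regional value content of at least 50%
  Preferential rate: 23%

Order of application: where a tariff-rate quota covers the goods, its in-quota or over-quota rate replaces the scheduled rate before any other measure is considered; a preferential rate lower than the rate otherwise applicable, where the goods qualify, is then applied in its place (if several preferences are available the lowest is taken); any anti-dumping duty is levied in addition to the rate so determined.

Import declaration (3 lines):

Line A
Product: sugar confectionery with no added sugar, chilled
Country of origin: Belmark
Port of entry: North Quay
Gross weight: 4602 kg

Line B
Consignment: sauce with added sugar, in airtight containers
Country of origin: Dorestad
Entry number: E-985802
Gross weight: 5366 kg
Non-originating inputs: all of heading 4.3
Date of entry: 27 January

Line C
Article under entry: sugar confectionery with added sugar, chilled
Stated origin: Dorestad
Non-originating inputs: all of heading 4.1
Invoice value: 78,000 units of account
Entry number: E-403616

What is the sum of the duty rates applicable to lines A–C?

Line A: sugar confectionery → 4.3; chilled → 4.3.3; with no added sugar → 4.3.3.1. Scheduled 20%. No special measure applies. → 20%.
Line B: sauce → 4.2; in airtight containers → 4.2.2; with added sugar → 4.2.2.1. Scheduled 21%. quota on 4.2.2.1 exhausted → over-quota 35%; Dorestad agreement on 4.3: 4.2.2.1 not covered; anti-dumping (Dorestad, 4.2): +40%; total 35% + 40% = 75%. → 75%.
Line C: sugar confectionery → 4.3; chilled → 4.3.3; with added sugar → 4.3.3.2. Scheduled 21%. Dorestad agreement on 4.3: CTH met → 2% available; preferential 2%. → 2%.
Sum: 20% + 75% + 2% = 97%.

97%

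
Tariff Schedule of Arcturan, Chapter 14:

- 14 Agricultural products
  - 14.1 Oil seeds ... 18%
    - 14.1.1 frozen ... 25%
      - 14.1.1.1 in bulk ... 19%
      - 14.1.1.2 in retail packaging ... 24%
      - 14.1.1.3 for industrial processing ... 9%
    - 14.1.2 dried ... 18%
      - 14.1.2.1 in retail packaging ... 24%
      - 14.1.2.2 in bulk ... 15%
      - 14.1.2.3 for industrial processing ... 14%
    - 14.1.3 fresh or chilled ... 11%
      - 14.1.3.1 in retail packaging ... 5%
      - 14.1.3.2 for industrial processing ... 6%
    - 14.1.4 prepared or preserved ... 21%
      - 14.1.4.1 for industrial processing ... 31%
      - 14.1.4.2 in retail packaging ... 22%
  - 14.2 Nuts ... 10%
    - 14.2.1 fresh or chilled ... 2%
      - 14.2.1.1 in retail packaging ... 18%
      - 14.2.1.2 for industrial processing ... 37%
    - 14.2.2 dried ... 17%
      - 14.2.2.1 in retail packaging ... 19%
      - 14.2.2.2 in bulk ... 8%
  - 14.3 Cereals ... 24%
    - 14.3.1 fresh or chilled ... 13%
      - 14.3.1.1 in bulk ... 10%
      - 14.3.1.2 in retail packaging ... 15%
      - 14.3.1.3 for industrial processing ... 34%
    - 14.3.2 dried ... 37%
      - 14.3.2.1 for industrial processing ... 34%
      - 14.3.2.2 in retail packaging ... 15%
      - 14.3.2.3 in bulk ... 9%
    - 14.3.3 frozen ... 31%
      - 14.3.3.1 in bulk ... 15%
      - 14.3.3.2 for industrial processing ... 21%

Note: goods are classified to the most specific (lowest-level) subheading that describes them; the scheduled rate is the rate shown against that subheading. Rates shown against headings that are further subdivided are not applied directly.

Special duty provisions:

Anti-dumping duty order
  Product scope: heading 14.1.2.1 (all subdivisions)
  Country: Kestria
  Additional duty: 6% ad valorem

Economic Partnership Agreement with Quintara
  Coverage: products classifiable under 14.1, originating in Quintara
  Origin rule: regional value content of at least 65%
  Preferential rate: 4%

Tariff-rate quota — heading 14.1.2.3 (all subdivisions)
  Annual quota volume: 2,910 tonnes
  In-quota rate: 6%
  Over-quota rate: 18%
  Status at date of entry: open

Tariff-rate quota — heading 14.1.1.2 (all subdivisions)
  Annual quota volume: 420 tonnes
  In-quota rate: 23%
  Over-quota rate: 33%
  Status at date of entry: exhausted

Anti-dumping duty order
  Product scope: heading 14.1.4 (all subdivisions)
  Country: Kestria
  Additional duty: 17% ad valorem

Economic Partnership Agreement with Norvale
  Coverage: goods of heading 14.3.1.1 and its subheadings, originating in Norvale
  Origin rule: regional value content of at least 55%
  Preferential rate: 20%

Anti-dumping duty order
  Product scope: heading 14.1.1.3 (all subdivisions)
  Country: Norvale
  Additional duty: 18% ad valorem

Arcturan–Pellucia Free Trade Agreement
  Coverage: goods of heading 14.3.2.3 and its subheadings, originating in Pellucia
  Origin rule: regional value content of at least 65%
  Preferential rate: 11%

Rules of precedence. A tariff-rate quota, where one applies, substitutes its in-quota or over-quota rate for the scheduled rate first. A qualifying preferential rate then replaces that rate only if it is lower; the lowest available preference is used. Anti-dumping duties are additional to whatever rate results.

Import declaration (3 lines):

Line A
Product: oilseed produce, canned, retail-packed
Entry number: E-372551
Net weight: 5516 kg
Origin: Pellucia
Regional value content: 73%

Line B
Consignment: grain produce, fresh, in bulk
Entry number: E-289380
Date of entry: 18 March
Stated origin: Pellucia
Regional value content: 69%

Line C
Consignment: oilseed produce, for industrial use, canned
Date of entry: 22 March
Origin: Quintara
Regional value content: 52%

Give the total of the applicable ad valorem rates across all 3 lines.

Line A: oilseed → 14.1; canned → 14.1.4; retail-packed → 14.1.4.2. Scheduled 22%. Pellucia agreement on 14.3.2.3: 14.1.4.2 not covered. → 22%.
Line B: grain → 14.3; fresh → 14.3.1; in bulk → 14.3.1.1. Scheduled 10%. Pellucia agreement on 14.3.2.3: 14.3.1.1 not covered. → 10%.
Line C: oilseed → 14.1; canned → 14.1.4; for industrial use → 14.1.4.1. Scheduled 31%. Quintara agreement on 14.1: RVC < 65%. → 31%.
Sum: 22% + 10% + 31% = 63%.

63%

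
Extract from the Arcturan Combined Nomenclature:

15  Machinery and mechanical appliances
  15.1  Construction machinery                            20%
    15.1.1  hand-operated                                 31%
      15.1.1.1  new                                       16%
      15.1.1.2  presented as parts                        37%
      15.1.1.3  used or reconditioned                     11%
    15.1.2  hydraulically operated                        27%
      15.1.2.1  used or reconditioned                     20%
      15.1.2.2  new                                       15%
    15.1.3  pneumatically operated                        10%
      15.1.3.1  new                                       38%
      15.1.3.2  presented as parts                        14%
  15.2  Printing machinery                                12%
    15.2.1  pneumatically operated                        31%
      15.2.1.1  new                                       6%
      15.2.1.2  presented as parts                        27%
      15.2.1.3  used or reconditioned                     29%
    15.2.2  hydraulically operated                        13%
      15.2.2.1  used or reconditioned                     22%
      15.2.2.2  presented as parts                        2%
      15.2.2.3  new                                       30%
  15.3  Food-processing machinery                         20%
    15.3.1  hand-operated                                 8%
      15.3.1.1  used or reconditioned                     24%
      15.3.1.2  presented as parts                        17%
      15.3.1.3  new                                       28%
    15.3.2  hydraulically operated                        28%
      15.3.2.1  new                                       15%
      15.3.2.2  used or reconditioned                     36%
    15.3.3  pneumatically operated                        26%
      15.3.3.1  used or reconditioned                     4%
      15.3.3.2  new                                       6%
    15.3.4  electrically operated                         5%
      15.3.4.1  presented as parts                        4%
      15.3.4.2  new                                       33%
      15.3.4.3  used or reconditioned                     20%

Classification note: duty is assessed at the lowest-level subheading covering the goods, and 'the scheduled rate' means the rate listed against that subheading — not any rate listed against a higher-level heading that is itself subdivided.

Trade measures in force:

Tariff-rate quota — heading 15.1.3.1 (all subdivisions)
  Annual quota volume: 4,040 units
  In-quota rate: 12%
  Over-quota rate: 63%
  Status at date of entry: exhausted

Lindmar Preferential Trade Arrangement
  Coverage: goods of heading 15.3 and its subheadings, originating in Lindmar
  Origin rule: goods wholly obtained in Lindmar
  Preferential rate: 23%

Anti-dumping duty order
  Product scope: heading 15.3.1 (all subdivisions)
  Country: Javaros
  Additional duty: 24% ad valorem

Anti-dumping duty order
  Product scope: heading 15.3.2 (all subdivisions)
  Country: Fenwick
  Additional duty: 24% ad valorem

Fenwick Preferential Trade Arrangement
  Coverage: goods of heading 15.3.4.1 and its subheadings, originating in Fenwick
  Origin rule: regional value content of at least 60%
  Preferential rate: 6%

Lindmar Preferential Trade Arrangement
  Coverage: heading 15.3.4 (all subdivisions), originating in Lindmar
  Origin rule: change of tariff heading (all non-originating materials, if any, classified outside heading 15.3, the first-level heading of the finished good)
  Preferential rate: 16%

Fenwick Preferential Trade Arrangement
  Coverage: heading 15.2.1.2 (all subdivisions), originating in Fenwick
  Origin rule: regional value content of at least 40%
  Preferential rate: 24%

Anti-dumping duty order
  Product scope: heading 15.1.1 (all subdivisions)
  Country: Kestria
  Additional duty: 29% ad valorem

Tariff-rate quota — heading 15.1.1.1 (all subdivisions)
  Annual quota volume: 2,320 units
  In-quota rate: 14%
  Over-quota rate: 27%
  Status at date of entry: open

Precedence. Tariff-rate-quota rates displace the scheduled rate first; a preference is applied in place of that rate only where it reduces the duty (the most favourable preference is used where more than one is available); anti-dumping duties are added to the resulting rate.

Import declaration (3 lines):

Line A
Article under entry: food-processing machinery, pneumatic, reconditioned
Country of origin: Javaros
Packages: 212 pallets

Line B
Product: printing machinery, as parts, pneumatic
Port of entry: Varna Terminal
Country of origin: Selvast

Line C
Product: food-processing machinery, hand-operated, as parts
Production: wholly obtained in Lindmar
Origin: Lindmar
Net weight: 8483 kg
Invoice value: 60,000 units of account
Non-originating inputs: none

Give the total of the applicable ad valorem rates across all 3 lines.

48%

Line A: food-processing → 15.3; pneumatic → 15.3.3; reconditioned → 15.3.3.1. Scheduled 4%. No special measure applies. → 4%.
Line B: printing → 15.2; pneumatic → 15.2.1; as parts → 15.2.1.2. Scheduled 27%. No special measure applies. → 27%.
Line C: food-processing → 15.3; hand-operated → 15.3.1; as parts → 15.3.1.2. Scheduled 17%. Lindmar agreement on 15.3: wholly obtained → 23% available; Lindmar agreement on 15.3.4: 15.3.1.2 not covered; preference 23% not lower than 17% → no reduction. → 17%.
Sum: 4% + 27% + 17% = 48%.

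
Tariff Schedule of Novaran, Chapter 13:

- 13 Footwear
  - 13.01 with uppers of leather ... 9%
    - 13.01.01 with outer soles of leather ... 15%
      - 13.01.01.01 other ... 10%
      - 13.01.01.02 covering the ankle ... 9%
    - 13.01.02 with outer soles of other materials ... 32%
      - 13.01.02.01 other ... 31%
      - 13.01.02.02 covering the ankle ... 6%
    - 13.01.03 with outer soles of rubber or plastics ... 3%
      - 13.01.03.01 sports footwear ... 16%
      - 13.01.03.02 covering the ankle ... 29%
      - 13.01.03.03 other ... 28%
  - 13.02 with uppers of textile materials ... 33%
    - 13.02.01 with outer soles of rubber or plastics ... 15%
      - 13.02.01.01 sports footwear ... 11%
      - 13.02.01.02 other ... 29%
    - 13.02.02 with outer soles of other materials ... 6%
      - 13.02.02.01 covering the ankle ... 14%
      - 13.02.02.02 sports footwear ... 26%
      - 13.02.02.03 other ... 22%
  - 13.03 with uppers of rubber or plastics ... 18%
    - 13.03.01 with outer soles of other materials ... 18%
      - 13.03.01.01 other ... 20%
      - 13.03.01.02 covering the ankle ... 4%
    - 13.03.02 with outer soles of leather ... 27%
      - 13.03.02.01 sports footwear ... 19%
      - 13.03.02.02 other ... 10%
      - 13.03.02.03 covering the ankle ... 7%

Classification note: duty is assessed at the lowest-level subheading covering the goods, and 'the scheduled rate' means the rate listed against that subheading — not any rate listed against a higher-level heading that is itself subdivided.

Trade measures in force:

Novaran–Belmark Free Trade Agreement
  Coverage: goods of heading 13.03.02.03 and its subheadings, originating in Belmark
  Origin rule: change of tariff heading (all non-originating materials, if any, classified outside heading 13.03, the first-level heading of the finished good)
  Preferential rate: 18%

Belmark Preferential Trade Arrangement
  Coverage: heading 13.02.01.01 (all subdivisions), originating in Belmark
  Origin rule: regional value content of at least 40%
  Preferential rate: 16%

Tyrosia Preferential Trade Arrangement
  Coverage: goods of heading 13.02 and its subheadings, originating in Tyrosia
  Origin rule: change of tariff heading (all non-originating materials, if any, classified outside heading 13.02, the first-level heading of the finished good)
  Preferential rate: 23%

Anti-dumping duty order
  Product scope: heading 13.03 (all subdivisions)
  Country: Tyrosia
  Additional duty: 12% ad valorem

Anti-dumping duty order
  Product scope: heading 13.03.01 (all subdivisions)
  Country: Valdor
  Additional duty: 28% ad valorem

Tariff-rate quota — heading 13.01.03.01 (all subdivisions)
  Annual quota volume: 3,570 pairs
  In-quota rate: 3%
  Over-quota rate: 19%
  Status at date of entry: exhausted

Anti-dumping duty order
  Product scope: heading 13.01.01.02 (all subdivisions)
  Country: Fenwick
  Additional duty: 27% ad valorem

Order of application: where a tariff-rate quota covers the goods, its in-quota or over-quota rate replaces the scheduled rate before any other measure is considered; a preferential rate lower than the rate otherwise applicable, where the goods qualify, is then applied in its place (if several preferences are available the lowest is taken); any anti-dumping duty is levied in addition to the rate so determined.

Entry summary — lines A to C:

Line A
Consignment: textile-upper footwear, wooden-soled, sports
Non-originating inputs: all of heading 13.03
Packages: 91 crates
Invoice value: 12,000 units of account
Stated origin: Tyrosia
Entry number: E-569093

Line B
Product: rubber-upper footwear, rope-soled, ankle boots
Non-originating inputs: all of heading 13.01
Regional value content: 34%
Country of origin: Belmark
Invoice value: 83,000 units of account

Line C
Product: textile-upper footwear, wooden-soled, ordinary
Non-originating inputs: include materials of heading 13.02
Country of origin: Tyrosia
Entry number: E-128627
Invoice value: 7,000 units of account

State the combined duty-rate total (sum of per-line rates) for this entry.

Line A: textile-upper → 13.02; wooden-soled → 13.02.02; sports → 13.02.02.02. Scheduled 26%. Tyrosia agreement on 13.02: CTH met → 23% available; preferential 23%. → 23%.
Line B: rubber-upper → 13.03; rope-soled → 13.03.01; ankle boots → 13.03.01.02. Scheduled 4%. Belmark agreement on 13.03.02.03: 13.03.01.02 not covered; Belmark agreement on 13.02.01.01: 13.03.01.02 not covered. → 4%.
Line C: textile-upper → 13.02; wooden-soled → 13.02.02; ordinary → 13.02.02.03. Scheduled 22%. Tyrosia agreement on 13.02: CTH not met. → 22%.
Sum: 23% + 4% + 22% = 49%.

49%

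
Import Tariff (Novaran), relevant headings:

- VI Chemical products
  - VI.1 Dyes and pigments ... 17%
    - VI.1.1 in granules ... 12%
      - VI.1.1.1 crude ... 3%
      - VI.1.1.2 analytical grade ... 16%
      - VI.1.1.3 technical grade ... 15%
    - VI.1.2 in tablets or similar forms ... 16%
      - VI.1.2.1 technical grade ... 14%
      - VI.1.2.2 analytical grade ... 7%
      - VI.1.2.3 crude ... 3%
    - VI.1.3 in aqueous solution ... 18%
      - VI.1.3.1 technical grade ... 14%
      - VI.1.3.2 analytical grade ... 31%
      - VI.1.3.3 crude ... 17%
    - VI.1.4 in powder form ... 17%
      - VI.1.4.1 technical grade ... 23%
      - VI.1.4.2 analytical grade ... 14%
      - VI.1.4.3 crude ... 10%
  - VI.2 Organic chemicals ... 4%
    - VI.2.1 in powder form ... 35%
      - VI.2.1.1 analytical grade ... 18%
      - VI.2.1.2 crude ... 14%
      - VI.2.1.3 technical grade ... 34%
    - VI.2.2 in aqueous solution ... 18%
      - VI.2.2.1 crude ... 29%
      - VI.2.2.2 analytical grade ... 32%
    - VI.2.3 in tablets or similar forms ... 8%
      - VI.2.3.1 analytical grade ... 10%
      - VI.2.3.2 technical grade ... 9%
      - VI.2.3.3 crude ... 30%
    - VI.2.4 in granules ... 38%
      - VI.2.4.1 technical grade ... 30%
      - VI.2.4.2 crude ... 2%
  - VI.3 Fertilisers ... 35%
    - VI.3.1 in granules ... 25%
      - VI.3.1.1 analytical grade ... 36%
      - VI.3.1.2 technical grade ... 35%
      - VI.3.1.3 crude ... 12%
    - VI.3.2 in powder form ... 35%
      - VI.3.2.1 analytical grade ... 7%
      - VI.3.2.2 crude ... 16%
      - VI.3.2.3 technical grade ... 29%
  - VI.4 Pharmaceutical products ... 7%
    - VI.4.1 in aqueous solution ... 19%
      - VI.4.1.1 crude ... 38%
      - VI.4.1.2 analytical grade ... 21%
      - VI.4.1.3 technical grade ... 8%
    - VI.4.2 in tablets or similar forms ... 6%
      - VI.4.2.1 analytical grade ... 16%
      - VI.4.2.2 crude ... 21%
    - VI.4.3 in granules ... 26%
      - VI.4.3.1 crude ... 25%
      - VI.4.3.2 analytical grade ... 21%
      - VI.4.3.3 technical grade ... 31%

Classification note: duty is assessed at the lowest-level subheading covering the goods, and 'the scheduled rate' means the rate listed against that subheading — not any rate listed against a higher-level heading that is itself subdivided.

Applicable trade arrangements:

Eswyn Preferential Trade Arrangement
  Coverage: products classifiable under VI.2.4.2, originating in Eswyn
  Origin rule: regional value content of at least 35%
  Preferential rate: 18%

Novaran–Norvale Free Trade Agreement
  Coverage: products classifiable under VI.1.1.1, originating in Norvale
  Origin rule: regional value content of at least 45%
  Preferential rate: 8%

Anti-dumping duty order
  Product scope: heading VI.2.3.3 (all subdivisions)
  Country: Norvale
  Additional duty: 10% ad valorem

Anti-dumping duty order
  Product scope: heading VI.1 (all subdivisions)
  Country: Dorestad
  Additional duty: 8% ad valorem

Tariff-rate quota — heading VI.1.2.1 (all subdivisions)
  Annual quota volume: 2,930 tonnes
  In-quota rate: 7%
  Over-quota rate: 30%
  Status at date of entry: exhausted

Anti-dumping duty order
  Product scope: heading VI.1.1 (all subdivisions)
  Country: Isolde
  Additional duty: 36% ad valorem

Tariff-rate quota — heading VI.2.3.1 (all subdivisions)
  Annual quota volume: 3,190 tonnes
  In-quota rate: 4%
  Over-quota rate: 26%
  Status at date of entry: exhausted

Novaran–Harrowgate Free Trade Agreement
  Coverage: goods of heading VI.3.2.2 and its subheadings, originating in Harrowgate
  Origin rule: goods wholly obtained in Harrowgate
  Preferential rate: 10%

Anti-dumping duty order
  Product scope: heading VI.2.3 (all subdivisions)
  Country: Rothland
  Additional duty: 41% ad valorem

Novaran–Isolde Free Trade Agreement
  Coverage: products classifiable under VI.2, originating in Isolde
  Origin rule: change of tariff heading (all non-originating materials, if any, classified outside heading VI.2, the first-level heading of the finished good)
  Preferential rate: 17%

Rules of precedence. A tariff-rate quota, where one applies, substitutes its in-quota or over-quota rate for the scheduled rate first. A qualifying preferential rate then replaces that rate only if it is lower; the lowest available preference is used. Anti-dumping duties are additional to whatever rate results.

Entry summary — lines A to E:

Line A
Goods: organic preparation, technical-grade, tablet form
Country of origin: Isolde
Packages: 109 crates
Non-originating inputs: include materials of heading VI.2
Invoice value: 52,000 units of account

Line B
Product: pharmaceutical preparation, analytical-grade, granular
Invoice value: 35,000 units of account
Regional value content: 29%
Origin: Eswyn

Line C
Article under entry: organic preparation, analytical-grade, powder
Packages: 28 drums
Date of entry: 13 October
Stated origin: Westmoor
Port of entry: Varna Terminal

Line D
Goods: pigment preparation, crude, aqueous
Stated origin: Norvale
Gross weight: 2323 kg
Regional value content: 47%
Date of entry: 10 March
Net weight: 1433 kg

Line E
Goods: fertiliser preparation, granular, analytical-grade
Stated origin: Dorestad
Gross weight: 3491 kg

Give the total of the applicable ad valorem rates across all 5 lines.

101%

Line A: organic → VI.2; tablet form → VI.2.3; technical-grade → VI.2.3.2. Scheduled 9%. Isolde agreement on VI.2: CTH not met. → 9%.
Line B: pharmaceutical → VI.4; granular → VI.4.3; analytical-grade → VI.4.3.2. Scheduled 21%. Eswyn agreement on VI.2.4.2: VI.4.3.2 not covered. → 21%.
Line C: organic → VI.2; powder → VI.2.1; analytical-grade → VI.2.1.1. Scheduled 18%. No special measure applies. → 18%.
Line D: pigment → VI.1; aqueous → VI.1.3; crude → VI.1.3.3. Scheduled 17%. Norvale agreement on VI.1.1.1: VI.1.3.3 not covered. → 17%.
Line E: fertiliser → VI.3; granular → VI.3.1; analytical-grade → VI.3.1.1. Scheduled 36%. No special measure applies. → 36%.
Sum: 9% + 21% + 18% + 17% + 36% = 101%.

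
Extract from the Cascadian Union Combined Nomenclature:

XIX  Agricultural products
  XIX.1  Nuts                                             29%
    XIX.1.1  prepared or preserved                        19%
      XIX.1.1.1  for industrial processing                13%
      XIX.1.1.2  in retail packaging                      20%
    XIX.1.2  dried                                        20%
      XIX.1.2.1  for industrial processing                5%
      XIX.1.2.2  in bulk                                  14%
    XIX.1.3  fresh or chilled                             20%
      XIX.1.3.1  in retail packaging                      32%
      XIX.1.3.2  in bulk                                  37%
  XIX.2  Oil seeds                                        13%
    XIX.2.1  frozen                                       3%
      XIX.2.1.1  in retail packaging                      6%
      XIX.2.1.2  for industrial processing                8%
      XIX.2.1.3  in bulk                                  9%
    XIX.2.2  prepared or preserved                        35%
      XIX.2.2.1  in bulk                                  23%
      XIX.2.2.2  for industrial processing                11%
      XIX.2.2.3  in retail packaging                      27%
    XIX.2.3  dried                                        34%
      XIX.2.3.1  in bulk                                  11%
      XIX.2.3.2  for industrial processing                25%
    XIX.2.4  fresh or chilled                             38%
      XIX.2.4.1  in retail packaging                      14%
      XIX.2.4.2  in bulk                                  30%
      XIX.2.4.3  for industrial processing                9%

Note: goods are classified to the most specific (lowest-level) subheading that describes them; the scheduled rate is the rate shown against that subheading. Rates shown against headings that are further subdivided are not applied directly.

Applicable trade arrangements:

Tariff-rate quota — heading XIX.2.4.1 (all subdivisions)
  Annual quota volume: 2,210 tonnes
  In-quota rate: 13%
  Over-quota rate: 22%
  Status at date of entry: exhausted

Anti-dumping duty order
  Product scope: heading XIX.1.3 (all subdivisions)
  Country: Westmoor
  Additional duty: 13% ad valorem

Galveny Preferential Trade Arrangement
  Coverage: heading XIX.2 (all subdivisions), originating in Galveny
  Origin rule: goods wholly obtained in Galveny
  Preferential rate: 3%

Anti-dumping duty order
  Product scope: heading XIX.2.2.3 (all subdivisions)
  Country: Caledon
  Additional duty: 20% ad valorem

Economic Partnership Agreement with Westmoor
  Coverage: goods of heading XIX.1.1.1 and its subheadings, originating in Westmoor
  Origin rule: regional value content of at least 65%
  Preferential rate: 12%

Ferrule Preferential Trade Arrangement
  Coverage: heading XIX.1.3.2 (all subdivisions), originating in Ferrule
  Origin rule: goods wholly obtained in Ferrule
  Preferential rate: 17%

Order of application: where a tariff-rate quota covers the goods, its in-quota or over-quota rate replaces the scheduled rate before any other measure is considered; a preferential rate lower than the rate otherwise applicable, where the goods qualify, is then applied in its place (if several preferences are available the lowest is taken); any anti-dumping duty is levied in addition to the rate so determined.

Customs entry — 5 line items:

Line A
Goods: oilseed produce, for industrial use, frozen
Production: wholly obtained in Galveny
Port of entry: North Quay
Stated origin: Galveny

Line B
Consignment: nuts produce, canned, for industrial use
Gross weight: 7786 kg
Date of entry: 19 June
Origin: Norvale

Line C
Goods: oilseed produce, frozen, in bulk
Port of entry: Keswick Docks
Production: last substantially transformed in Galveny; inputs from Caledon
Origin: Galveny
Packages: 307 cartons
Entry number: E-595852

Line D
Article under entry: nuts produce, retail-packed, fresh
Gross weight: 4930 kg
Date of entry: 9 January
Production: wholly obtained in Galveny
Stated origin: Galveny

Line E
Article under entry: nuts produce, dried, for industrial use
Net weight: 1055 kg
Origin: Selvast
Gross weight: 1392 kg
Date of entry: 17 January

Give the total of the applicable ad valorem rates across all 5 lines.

62%

Line A: oilseed → XIX.2; frozen → XIX.2.1; for industrial use → XIX.2.1.2. Scheduled 8%. Galveny agreement on XIX.2: wholly obtained → 3% available; preferential 3%. → 3%.
Line B: nuts → XIX.1; canned → XIX.1.1; for industrial use → XIX.1.1.1. Scheduled 13%. No special measure applies. → 13%.
Line C: oilseed → XIX.2; frozen → XIX.2.1; in bulk → XIX.2.1.3. Scheduled 9%. Galveny agreement on XIX.2: not wholly obtained. → 9%.
Line D: nuts → XIX.1; fresh → XIX.1.3; retail-packed → XIX.1.3.1. Scheduled 32%. Galveny agreement on XIX.2: XIX.1.3.1 not covered. → 32%.
Line E: nuts → XIX.1; dried → XIX.1.2; for industrial use → XIX.1.2.1. Scheduled 5%. No special measure applies. → 5%.
Sum: 3% + 13% + 9% + 32% + 5% = 62%.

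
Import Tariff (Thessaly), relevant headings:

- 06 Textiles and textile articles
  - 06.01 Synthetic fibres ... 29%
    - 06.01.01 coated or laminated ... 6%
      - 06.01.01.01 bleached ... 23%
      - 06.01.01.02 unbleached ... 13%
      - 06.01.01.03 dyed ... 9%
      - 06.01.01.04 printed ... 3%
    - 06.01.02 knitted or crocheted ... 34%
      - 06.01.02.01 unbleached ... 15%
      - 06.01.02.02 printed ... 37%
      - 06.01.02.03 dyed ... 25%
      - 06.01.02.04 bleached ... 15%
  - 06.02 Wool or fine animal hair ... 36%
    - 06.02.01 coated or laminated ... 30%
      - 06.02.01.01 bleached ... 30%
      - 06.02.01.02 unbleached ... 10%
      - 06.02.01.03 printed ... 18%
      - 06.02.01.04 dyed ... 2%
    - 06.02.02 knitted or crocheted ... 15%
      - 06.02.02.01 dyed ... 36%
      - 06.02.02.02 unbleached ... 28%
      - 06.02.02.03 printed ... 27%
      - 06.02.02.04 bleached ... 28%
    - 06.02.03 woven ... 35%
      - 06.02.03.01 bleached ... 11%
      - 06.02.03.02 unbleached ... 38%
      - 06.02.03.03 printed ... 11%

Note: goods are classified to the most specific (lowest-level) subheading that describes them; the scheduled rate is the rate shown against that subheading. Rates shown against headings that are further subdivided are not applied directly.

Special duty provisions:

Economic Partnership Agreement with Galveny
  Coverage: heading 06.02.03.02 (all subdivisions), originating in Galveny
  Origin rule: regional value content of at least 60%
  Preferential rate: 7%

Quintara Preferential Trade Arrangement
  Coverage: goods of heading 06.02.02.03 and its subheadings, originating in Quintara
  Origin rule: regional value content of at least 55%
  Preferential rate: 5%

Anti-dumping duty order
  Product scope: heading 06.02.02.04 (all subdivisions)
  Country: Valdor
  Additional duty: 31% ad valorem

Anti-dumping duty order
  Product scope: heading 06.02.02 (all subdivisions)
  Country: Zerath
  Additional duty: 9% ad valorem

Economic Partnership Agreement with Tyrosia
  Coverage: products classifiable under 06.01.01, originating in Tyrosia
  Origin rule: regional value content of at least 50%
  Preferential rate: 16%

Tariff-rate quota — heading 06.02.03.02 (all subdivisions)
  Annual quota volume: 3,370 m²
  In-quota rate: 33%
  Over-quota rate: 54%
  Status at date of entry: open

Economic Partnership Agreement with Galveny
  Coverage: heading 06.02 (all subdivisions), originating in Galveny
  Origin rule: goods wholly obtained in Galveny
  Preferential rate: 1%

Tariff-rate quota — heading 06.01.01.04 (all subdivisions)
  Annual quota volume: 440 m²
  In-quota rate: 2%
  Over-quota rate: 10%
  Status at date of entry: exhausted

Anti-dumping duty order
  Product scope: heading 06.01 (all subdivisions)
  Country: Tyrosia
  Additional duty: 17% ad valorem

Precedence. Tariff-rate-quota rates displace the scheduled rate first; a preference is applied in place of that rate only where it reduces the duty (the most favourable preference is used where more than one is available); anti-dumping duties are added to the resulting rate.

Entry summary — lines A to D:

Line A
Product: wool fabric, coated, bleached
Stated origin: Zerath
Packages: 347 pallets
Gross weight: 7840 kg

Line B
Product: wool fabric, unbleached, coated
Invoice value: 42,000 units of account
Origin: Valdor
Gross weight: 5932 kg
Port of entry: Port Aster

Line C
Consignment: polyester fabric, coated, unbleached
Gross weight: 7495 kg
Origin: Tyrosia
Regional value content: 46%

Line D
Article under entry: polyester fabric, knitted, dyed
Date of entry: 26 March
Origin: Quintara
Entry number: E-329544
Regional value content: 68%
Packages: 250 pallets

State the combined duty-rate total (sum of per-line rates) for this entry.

95%

Line A: wool → 06.02; coated → 06.02.01; bleached → 06.02.01.01. Scheduled 30%. No special measure applies. → 30%.
Line B: wool → 06.02; coated → 06.02.01; unbleached → 06.02.01.02. Scheduled 10%. No special measure applies. → 10%.
Line C: polyester → 06.01; coated → 06.01.01; unbleached → 06.01.01.02. Scheduled 13%. Tyrosia agreement on 06.01.01: RVC < 50%; anti-dumping (Tyrosia, 06.01): +17%; total 13% + 17% = 30%. → 30%.
Line D: polyester → 06.01; knitted → 06.01.02; dyed → 06.01.02.03. Scheduled 25%. Quintara agreement on 06.02.02.03: 06.01.02.03 not covered. → 25%.
Sum: 30% + 10% + 30% + 25% = 95%.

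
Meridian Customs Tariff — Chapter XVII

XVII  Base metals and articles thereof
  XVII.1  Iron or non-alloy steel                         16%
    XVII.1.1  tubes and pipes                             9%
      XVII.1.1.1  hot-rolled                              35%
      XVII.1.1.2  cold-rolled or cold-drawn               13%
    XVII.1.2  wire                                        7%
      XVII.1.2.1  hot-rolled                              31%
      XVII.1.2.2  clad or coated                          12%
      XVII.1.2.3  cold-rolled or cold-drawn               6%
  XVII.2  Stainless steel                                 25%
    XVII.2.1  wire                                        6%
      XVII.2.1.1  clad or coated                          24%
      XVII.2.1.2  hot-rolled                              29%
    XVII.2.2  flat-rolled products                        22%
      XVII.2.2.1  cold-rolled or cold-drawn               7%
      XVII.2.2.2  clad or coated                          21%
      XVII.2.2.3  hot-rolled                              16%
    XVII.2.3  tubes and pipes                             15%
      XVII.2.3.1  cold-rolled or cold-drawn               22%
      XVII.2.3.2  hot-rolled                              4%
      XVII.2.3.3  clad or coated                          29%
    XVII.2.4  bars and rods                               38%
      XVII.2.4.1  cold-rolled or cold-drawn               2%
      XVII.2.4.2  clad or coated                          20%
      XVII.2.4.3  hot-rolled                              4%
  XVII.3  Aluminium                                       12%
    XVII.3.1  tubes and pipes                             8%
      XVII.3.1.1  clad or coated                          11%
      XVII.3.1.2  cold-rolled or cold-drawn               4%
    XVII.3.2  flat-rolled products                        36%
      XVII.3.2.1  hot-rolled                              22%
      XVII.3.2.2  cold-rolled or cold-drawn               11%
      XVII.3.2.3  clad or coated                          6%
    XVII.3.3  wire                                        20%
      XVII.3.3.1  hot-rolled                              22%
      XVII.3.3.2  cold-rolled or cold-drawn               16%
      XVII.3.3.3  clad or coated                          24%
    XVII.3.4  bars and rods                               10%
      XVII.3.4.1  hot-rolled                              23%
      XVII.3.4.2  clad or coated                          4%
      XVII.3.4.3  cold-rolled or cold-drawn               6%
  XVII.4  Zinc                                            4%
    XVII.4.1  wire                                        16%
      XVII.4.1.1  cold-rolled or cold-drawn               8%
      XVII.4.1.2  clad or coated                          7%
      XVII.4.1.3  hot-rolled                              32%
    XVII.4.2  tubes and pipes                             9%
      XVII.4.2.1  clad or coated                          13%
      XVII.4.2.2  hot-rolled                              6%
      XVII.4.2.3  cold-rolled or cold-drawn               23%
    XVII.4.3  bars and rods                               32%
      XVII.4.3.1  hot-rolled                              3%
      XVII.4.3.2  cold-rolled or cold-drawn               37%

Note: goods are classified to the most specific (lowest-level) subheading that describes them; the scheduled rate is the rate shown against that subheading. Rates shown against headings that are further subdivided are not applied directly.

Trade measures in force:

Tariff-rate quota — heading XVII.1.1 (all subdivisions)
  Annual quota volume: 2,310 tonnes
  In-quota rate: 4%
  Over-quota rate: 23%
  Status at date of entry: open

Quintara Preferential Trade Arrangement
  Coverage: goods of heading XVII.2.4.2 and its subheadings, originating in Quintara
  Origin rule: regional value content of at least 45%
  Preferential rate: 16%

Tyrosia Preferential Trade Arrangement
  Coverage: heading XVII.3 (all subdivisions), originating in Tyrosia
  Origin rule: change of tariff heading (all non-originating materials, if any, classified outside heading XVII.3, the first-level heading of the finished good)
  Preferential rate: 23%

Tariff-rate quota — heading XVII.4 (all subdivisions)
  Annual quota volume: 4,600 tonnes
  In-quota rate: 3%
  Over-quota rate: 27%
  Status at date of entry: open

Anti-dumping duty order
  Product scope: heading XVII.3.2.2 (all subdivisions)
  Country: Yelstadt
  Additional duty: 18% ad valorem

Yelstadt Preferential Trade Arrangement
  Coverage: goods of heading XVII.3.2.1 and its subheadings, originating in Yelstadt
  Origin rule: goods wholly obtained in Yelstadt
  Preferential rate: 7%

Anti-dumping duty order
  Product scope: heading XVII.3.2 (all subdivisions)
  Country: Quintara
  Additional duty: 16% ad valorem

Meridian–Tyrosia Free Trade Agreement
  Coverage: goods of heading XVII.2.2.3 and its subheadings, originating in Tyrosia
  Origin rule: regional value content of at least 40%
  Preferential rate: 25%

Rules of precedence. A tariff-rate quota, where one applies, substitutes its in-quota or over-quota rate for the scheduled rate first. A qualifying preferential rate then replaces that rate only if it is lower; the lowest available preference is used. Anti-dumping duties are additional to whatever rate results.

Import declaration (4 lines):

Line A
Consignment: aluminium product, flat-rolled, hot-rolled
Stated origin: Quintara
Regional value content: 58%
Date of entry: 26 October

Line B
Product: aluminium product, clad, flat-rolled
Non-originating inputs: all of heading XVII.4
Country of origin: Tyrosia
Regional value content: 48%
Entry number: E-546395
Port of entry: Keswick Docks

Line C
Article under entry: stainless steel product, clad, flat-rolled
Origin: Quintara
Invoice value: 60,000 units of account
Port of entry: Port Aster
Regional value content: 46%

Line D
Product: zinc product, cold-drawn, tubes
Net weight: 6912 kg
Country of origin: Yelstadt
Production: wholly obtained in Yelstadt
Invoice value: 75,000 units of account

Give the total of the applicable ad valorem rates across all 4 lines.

Line A: aluminium → XVII.3; flat-rolled → XVII.3.2; hot-rolled → XVII.3.2.1. Scheduled 22%. Quintara agreement on XVII.2.4.2: XVII.3.2.1 not covered; anti-dumping (Quintara, XVII.3.2): +16%; total 22% + 16% = 38%. → 38%.
Line B: aluminium → XVII.3; flat-rolled → XVII.3.2; clad → XVII.3.2.3. Scheduled 6%. Tyrosia agreement on XVII.3: CTH met → 23% available; Tyrosia agreement on XVII.2.2.3: XVII.3.2.3 not covered; preference 23% not lower than 6% → no reduction. → 6%.
Line C: stainless steel → XVII.2; flat-rolled → XVII.2.2; clad → XVII.2.2.2. Scheduled 21%. Quintara agreement on XVII.2.4.2: XVII.2.2.2 not covered. → 21%.
Line D: zinc → XVII.4; tubes → XVII.4.2; cold-drawn → XVII.4.2.3. Scheduled 23%. quota on XVII.4 open → in-quota 3%; Yelstadt agreement on XVII.3.2.1: XVII.4.2.3 not covered. → 3%.
Sum: 38% + 6% + 21% + 3% = 68%.

68%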